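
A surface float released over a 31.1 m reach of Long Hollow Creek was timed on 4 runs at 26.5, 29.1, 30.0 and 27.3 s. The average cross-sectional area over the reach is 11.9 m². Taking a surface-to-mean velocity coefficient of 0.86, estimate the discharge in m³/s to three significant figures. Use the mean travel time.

t̄ = (26.5 + 29.1 + 30.0 + 27.3) / 4 = 28.225 s
v_surface = L / t̄ = 31.1 / 28.225 = 1.102 m/s
v_mean = 0.86 × 1.102 = 0.9476 m/s
Q = A × v_mean = 11.9 × 0.9476 = 11.28 m³/s

11.3 m³/s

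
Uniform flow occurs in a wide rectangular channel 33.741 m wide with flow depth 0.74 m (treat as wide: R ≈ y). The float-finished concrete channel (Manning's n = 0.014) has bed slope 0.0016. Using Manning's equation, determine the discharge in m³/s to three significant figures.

A = b·y = 33.741 × 0.74 = 24.97 m²
Wide channel: R ≈ y = 0.74 m
Q = (1/n)·A·R^(2/3)·S^(1/2) = (1/0.014) × 24.97 × 0.7400^(2/3) × 0.0016^(1/2) = 58.36 m³/s

58.4 m³/s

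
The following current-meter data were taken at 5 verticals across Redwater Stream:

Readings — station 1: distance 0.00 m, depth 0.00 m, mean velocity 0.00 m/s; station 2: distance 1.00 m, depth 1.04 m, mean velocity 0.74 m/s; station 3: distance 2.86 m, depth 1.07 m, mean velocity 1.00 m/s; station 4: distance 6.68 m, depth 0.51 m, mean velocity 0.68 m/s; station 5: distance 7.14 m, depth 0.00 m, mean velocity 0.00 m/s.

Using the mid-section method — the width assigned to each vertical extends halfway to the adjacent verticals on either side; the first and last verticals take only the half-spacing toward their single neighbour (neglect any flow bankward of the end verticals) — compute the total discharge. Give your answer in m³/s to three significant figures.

4.88 m³/s

w_2 = (2.86 − 0.00)/2 = 1.43 m; q_2 = 0.74 × 1.04 × 1.43 = 1.101 m³/s
w_3 = (6.68 − 1.00)/2 = 2.84 m; q_3 = 1.00 × 1.07 × 2.84 = 3.039 m³/s
w_4 = (7.14 − 2.86)/2 = 2.14 m; q_4 = 0.68 × 0.51 × 2.14 = 0.7422 m³/s
Stations 1, 5 contribute zero (depth or velocity is 0).
Q = Σ qᵢ = 4.881 m³/s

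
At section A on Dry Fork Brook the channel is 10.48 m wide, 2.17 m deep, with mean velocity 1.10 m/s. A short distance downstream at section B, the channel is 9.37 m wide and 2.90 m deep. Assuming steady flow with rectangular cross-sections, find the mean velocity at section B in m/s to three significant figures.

Q = A₁V₁ = (10.48×2.17) × 1.10 = 25.02 m³/s
A₂ = 9.37 × 2.90 = 27.17 m²
V₂ = Q/A₂ = 25.02/27.17 = 0.9206 m/s

0.921 m/s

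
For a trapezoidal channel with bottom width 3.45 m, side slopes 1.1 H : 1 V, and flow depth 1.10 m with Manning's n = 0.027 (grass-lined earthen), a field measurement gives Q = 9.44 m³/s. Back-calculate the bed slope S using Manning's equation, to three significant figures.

A = (b + z·y)·y = (3.45 + 1.1×1.10)×1.10 = 5.126 m²
P = b + 2y√(1+z²) = 3.45 + 2×1.10×√(1+1.1²) = 6.721 m
R = A/P = 5.126/6.721 = 0.7627 m
S = (Q·n / (1·A·R^(2/3)))² = (9.44×0.027 / (1×5.126×0.8348))² = 0.003548

0.00355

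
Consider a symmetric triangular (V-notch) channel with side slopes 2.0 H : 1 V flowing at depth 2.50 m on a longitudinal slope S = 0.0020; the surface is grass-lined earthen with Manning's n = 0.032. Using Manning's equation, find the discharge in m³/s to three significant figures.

A = z·y² = 2.0×2.50² = 12.50 m²
P = 2y√(1+z²) = 2×2.50×√(1+2.0²) = 11.18 m
R = A/P = 12.50/11.18 = 1.118 m
Q = (1/n)·A·R^(2/3)·S^(1/2) = (1/0.032) × 12.50 × 1.118^(2/3) × 0.0020^(1/2) = 18.82 m³/s

18.8 m³/s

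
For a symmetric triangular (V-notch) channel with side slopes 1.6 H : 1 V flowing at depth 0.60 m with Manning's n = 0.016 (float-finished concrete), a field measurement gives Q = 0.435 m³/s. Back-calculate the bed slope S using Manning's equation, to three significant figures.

A = z·y² = 1.6×0.60² = 0.5760 m²
P = 2y√(1+z²) = 2×0.60×√(1+1.6²) = 2.264 m
R = A/P = 0.5760/2.264 = 0.2544 m
S = (Q·n / (1·A·R^(2/3)))² = (0.435×0.016 / (1×0.5760×0.4015))² = 0.0009058

0.000906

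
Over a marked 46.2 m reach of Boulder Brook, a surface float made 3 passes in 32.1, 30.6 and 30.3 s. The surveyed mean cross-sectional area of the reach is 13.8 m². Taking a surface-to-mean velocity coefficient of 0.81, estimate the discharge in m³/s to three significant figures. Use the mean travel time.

t̄ = (32.1 + 30.6 + 30.3) / 3 = 31 s
v_surface = L / t̄ = 46.2 / 31 = 1.490 m/s
v_mean = 0.81 × 1.490 = 1.207 m/s
Q = A × v_mean = 13.8 × 1.207 = 16.66 m³/s

16.7 m³/s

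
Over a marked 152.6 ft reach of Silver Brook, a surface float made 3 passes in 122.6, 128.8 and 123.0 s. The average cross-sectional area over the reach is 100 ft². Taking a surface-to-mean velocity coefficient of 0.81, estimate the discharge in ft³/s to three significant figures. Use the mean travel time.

99.0 ft³/s

t̄ = (122.6 + 128.8 + 123.0) / 3 = 124.8 s
v_surface = L / t̄ = 152.6 / 124.8 = 1.223 ft/s
v_mean = 0.81 × 1.223 = 0.9904 ft/s
Q = A × v_mean = 100 × 0.9904 = 99.04 ft³/s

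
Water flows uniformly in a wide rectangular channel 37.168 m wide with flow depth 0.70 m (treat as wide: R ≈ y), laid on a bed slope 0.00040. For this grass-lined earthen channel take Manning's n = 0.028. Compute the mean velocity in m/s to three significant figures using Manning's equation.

A = b·y = 37.168 × 0.70 = 26.02 m²
Wide channel: R ≈ y = 0.70 m
Q = (1/n)·A·R^(2/3)·S^(1/2) = (1/0.028) × 26.02 × 0.7000^(2/3) × 0.00040^(1/2) = 14.65 m³/s
V = Q/A = 14.65/26.02 = 0.5631 m/s

0.563 m/s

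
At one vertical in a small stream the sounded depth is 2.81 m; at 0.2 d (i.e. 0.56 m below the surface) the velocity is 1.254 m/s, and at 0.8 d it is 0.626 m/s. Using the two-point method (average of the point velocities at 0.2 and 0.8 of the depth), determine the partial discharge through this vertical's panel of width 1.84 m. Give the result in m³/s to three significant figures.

v̄ = (1.254 + 0.626) / 2 = 0.9400 m/s
q = v̄ × d × w = 0.9400 × 2.81 × 1.84 = 4.860 m³/s

4.86 m³/s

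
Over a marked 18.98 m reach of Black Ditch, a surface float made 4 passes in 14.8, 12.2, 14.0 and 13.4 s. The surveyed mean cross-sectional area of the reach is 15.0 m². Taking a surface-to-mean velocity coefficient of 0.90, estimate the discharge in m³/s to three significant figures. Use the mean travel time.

t̄ = (14.8 + 12.2 + 14.0 + 13.4) / 4 = 13.6 s
v_surface = L / t̄ = 18.98 / 13.6 = 1.396 m/s
v_mean = 0.90 × 1.396 = 1.256 m/s
Q = A × v_mean = 15.0 × 1.256 = 18.84 m³/s

18.8 m³/s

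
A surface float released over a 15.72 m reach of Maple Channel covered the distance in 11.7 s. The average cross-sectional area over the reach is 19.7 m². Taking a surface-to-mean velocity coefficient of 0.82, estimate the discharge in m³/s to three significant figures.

21.7 m³/s

v_surface = L / t̄ = 15.72 / 11.7 = 1.344 m/s
v_mean = 0.82 × 1.344 = 1.102 m/s
Q = A × v_mean = 19.7 × 1.102 = 21.70 m³/s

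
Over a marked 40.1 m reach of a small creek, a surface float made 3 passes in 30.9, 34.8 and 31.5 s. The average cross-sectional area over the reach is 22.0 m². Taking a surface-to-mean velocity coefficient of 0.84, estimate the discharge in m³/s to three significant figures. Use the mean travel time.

t̄ = (30.9 + 34.8 + 31.5) / 3 = 32.4 s
v_surface = L / t̄ = 40.1 / 32.4 = 1.238 m/s
v_mean = 0.84 × 1.238 = 1.040 m/s
Q = A × v_mean = 22.0 × 1.040 = 22.87 m³/s

22.9 m³/s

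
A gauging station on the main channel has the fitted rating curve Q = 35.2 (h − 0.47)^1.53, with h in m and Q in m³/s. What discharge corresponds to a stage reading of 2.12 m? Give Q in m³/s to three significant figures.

Q = 35.2 × (2.12 − 0.47)^1.53 = 35.2 × 1.65^1.53 = 75.73 m³/s

75.7 m³/s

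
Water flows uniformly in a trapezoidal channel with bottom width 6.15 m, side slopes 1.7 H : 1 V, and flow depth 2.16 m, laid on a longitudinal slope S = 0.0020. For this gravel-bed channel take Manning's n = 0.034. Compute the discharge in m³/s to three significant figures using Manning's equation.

35.7 m³/s

A = (b + z·y)·y = (6.15 + 1.7×2.16)×2.16 = 21.22 m²
P = b + 2y√(1+z²) = 6.15 + 2×2.16×√(1+1.7²) = 14.67 m
R = A/P = 21.22/14.67 = 1.446 m
Q = (1/n)·A·R^(2/3)·S^(1/2) = (1/0.034) × 21.22 × 1.446^(2/3) × 0.0020^(1/2) = 35.69 m³/s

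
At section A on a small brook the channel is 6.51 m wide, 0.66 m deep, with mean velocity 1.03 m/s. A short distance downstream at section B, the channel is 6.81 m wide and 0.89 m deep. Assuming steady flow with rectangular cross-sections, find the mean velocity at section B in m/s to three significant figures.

Q = A₁V₁ = (6.51×0.66) × 1.03 = 4.425 m³/s
A₂ = 6.81 × 0.89 = 6.061 m²
V₂ = Q/A₂ = 4.425/6.061 = 0.7302 m/s

0.730 m/s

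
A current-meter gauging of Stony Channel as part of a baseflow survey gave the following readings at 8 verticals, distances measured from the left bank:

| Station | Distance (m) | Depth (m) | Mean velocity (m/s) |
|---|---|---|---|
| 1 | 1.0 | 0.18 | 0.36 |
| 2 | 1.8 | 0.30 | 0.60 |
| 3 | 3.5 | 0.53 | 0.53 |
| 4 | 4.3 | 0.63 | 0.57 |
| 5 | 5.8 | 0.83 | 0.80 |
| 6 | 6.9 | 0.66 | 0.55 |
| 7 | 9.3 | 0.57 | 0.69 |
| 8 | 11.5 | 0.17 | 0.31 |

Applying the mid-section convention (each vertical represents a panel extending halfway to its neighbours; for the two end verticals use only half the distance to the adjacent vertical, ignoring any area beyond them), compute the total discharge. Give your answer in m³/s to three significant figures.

3.48 m³/s

w_1 = (1.8 − 1.0)/2 = 0.4 m; q_1 = 0.36 × 0.18 × 0.4 = 0.02592 m³/s
w_2 = (3.5 − 1.0)/2 = 1.25 m; q_2 = 0.60 × 0.30 × 1.25 = 0.2250 m³/s
w_3 = (4.3 − 1.8)/2 = 1.25 m; q_3 = 0.53 × 0.53 × 1.25 = 0.3511 m³/s
w_4 = (5.8 − 3.5)/2 = 1.15 m; q_4 = 0.57 × 0.63 × 1.15 = 0.4130 m³/s
w_5 = (6.9 − 4.3)/2 = 1.3 m; q_5 = 0.80 × 0.83 × 1.3 = 0.8632 m³/s
w_6 = (9.3 − 5.8)/2 = 1.75 m; q_6 = 0.55 × 0.66 × 1.75 = 0.6353 m³/s
w_7 = (11.5 − 6.9)/2 = 2.3 m; q_7 = 0.69 × 0.57 × 2.3 = 0.9046 m³/s
w_8 = (11.5 − 9.3)/2 = 1.1 m; q_8 = 0.31 × 0.17 × 1.1 = 0.05797 m³/s
Q = Σ qᵢ = 3.476 m³/s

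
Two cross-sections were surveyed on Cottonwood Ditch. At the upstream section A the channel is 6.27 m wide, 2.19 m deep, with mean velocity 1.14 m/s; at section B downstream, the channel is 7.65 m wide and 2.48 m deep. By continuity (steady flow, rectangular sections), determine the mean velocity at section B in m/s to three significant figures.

0.825 m/s

Q = A₁V₁ = (6.27×2.19) × 1.14 = 15.65 m³/s
A₂ = 7.65 × 2.48 = 18.97 m²
V₂ = Q/A₂ = 15.65/18.97 = 0.8251 m/s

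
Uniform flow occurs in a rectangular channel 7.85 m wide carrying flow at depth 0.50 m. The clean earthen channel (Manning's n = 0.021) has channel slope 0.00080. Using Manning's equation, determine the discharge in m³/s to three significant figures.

3.07 m³/s

A = b·y = 7.85 × 0.50 = 3.925 m²
P = b + 2y = 7.85 + 2×0.50 = 8.850 m
R = A/P = 3.925/8.850 = 0.4435 m
Q = (1/n)·A·R^(2/3)·S^(1/2) = (1/0.021) × 3.925 × 0.4435^(2/3) × 0.00080^(1/2) = 3.074 m³/s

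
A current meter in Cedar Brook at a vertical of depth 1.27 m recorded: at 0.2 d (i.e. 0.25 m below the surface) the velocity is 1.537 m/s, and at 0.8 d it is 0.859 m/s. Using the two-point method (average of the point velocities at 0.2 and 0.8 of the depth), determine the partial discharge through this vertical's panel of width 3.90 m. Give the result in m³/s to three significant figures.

v̄ = (1.537 + 0.859) / 2 = 1.198 m/s
q = v̄ × d × w = 1.198 × 1.27 × 3.90 = 5.934 m³/s

5.93 m³/s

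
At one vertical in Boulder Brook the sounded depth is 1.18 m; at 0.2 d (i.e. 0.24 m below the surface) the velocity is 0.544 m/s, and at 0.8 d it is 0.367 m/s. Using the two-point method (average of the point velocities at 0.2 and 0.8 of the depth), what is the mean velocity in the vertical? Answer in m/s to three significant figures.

v̄ = (0.544 + 0.367) / 2 = 0.4555 m/s

0.456 m/s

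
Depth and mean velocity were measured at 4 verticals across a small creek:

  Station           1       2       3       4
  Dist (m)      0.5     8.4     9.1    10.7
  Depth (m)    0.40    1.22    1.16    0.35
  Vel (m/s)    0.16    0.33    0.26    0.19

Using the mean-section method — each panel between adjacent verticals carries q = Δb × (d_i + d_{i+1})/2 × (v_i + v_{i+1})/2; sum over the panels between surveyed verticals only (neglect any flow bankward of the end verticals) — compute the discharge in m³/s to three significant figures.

2.09 m³/s

Panel 1-2: Δb = 7.9 m, d̄ = (0.40+1.22)/2 = 0.81, v̄ = (0.16+0.33)/2 = 0.245 → q = 7.9×0.81×0.245 = 1.568 m³/s
Panel 2-3: Δb = 0.7 m, d̄ = (1.22+1.16)/2 = 1.19, v̄ = (0.33+0.26)/2 = 0.295 → q = 0.7×1.19×0.295 = 0.2457 m³/s
Panel 3-4: Δb = 1.6 m, d̄ = (1.16+0.35)/2 = 0.755, v̄ = (0.26+0.19)/2 = 0.225 → q = 1.6×0.755×0.225 = 0.2718 m³/s
Q = Σ q = 2.085 m³/s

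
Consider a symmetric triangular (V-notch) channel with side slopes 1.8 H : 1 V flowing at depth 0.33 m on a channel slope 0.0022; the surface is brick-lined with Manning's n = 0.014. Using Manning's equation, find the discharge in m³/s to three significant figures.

A = z·y² = 1.8×0.33² = 0.1960 m²
P = 2y√(1+z²) = 2×0.33×√(1+1.8²) = 1.359 m
R = A/P = 0.1960/1.359 = 0.1442 m
Q = (1/n)·A·R^(2/3)·S^(1/2) = (1/0.014) × 0.1960 × 0.1442^(2/3) × 0.0022^(1/2) = 0.1806 m³/s

0.181 m³/s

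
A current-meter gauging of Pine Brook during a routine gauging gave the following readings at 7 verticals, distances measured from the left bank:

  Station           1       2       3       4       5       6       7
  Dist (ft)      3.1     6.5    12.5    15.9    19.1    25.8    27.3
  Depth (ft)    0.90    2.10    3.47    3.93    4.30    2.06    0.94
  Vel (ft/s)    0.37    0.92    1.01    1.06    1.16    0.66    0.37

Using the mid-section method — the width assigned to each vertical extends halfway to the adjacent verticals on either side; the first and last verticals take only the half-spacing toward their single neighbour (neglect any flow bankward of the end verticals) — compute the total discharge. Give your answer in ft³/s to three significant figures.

70.4 ft³/s

w_1 = (6.5 − 3.1)/2 = 1.7 ft; q_1 = 0.37 × 0.90 × 1.7 = 0.5661 ft³/s
w_2 = (12.5 − 3.1)/2 = 4.7 ft; q_2 = 0.92 × 2.10 × 4.7 = 9.080 ft³/s
w_3 = (15.9 − 6.5)/2 = 4.7 ft; q_3 = 1.01 × 3.47 × 4.7 = 16.47 ft³/s
w_4 = (19.1 − 12.5)/2 = 3.3 ft; q_4 = 1.06 × 3.93 × 3.3 = 13.75 ft³/s
w_5 = (25.8 − 15.9)/2 = 4.95 ft; q_5 = 1.16 × 4.30 × 4.95 = 24.69 ft³/s
w_6 = (27.3 − 19.1)/2 = 4.1 ft; q_6 = 0.66 × 2.06 × 4.1 = 5.574 ft³/s
w_7 = (27.3 − 25.8)/2 = 0.75 ft; q_7 = 0.37 × 0.94 × 0.75 = 0.2609 ft³/s
Q = Σ qᵢ = 70.39 ft³/s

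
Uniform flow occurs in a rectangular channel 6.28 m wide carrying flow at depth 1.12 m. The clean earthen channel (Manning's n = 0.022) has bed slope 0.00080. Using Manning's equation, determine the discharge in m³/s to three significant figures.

7.96 m³/s

A = b·y = 6.28 × 1.12 = 7.034 m²
P = b + 2y = 6.28 + 2×1.12 = 8.520 m
R = A/P = 7.034/8.520 = 0.8255 m
Q = (1/n)·A·R^(2/3)·S^(1/2) = (1/0.022) × 7.034 × 0.8255^(2/3) × 0.00080^(1/2) = 7.958 m³/s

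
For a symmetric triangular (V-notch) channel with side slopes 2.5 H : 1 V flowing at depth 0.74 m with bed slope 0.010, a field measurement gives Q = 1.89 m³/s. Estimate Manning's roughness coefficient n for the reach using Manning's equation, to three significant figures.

A = z·y² = 2.5×0.74² = 1.369 m²
P = 2y√(1+z²) = 2×0.74×√(1+2.5²) = 3.985 m
R = A/P = 1.369/3.985 = 0.3435 m
n = (1/Q)·A·R^(2/3)·S^(1/2) = (1/1.89) × 1.369 × 0.4905 × 0.1000 = 0.03553

0.0355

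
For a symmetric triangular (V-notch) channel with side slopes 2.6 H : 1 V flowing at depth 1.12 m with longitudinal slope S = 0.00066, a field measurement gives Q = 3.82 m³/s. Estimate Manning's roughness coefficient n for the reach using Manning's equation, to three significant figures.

0.0142

A = z·y² = 2.6×1.12² = 3.261 m²
P = 2y√(1+z²) = 2×1.12×√(1+2.6²) = 6.240 m
R = A/P = 3.261/6.240 = 0.5227 m
n = (1/Q)·A·R^(2/3)·S^(1/2) = (1/3.82) × 3.261 × 0.6489 × 0.02569 = 0.01423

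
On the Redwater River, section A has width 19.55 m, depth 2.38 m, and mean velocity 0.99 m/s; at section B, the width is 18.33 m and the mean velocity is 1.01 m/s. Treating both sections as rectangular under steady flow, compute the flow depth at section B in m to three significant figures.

Q = A₁V₁ = (19.55×2.38) × 0.99 = 46.06 m³/s
d₂ = Q/(b₂ V₂) = 46.06/(18.33×1.01) = 2.488 m

2.49 m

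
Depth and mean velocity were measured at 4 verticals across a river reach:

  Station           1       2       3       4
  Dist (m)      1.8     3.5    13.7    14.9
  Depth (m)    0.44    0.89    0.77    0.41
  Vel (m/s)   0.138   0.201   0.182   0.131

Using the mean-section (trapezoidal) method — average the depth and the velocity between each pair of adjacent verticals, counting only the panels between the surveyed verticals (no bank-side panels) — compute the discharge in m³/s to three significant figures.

Panel 1-2: Δb = 1.7 m, d̄ = (0.44+0.89)/2 = 0.665, v̄ = (0.138+0.201)/2 = 0.1695 → q = 1.7×0.665×0.1695 = 0.1916 m³/s
Panel 2-3: Δb = 10.2 m, d̄ = (0.89+0.77)/2 = 0.83, v̄ = (0.201+0.182)/2 = 0.1915 → q = 10.2×0.83×0.1915 = 1.621 m³/s
Panel 3-4: Δb = 1.2 m, d̄ = (0.77+0.41)/2 = 0.59, v̄ = (0.182+0.131)/2 = 0.1565 → q = 1.2×0.59×0.1565 = 0.1108 m³/s
Q = Σ q = 1.924 m³/s

1.92 m³/s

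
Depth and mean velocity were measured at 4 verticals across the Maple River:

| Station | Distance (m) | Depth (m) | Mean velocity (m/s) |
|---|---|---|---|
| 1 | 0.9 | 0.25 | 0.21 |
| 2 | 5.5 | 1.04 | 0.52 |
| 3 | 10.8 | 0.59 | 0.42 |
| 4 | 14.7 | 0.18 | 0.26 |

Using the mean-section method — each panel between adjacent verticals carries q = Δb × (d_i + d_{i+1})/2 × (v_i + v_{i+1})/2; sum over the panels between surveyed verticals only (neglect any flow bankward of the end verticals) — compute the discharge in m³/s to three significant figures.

3.62 m³/s

Panel 1-2: Δb = 4.6 m, d̄ = (0.25+1.04)/2 = 0.645, v̄ = (0.21+0.52)/2 = 0.365 → q = 4.6×0.645×0.365 = 1.083 m³/s
Panel 2-3: Δb = 5.3 m, d̄ = (1.04+0.59)/2 = 0.815, v̄ = (0.52+0.42)/2 = 0.47 → q = 5.3×0.815×0.47 = 2.030 m³/s
Panel 3-4: Δb = 3.9 m, d̄ = (0.59+0.18)/2 = 0.385, v̄ = (0.42+0.26)/2 = 0.34 → q = 3.9×0.385×0.34 = 0.5105 m³/s
Q = Σ q = 3.624 m³/s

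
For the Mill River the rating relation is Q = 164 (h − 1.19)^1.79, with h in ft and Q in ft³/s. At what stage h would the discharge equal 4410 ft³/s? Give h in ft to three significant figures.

h − h₀ = (Q/C)^(1/b) = (4410/164)^(1/1.79) = 6.290 ft
h = 1.19 + 6.290 = 7.480 ft

7.48 ft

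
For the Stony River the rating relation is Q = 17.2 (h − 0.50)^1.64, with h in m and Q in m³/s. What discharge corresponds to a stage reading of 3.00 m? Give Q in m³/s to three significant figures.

77.3 m³/s

Q = 17.2 × (3.00 − 0.50)^1.64 = 17.2 × 2.5^1.64 = 77.29 m³/s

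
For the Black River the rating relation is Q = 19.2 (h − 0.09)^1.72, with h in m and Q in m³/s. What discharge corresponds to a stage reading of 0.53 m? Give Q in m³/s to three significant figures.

Q = 19.2 × (0.53 − 0.09)^1.72 = 19.2 × 0.44^1.72 = 4.678 m³/s

4.68 m³/s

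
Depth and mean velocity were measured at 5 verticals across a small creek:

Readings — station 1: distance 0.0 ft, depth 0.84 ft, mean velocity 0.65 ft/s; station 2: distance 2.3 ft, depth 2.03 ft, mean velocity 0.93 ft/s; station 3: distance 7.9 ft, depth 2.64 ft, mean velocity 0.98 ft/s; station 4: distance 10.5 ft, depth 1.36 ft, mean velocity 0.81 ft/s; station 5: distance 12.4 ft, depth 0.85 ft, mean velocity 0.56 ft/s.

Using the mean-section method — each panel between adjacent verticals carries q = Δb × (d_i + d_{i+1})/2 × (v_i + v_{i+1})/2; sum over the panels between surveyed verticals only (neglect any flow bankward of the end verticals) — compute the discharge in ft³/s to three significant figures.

Panel 1-2: Δb = 2.3 ft, d̄ = (0.84+2.03)/2 = 1.435, v̄ = (0.65+0.93)/2 = 0.79 → q = 2.3×1.435×0.79 = 2.607 ft³/s
Panel 2-3: Δb = 5.6 ft, d̄ = (2.03+2.64)/2 = 2.335, v̄ = (0.93+0.98)/2 = 0.955 → q = 5.6×2.335×0.955 = 12.49 ft³/s
Panel 3-4: Δb = 2.6 ft, d̄ = (2.64+1.36)/2 = 2, v̄ = (0.98+0.81)/2 = 0.895 → q = 2.6×2×0.895 = 4.654 ft³/s
Panel 4-5: Δb = 1.9 ft, d̄ = (1.36+0.85)/2 = 1.105, v̄ = (0.81+0.56)/2 = 0.685 → q = 1.9×1.105×0.685 = 1.438 ft³/s
Q = Σ q = 21.19 ft³/s

21.2 ft³/s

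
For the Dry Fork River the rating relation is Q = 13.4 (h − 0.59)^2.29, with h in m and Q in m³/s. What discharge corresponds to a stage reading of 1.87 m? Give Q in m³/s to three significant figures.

23.6 m³/s

Q = 13.4 × (1.87 − 0.59)^2.29 = 13.4 × 1.28^2.29 = 23.58 m³/s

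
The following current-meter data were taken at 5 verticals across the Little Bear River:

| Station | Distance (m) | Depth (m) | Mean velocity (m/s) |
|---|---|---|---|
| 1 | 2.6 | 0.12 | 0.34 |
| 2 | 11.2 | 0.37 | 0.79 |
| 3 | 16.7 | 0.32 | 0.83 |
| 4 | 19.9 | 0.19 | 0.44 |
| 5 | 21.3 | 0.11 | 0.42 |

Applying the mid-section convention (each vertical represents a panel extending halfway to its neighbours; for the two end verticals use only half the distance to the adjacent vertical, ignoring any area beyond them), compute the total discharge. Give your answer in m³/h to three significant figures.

w_1 = (11.2 − 2.6)/2 = 4.3 m; q_1 = 0.34 × 0.12 × 4.3 = 0.1754 m³/s
w_2 = (16.7 − 2.6)/2 = 7.05 m; q_2 = 0.79 × 0.37 × 7.05 = 2.061 m³/s
w_3 = (19.9 − 11.2)/2 = 4.35 m; q_3 = 0.83 × 0.32 × 4.35 = 1.155 m³/s
w_4 = (21.3 − 16.7)/2 = 2.3 m; q_4 = 0.44 × 0.19 × 2.3 = 0.1923 m³/s
w_5 = (21.3 − 19.9)/2 = 0.7 m; q_5 = 0.42 × 0.11 × 0.7 = 0.03234 m³/s
Q = Σ qᵢ = 3.616 m³/s
= 3.616 × 3600 = 13020 m³/h

13000 m³/h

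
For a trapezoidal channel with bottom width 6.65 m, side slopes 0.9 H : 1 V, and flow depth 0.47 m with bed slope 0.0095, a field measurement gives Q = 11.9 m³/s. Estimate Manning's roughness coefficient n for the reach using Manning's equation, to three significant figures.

0.0153

A = (b + z·y)·y = (6.65 + 0.9×0.47)×0.47 = 3.324 m²
P = b + 2y√(1+z²) = 6.65 + 2×0.47×√(1+0.9²) = 7.915 m
R = A/P = 3.324/7.915 = 0.4200 m
n = (1/Q)·A·R^(2/3)·S^(1/2) = (1/11.9) × 3.324 × 0.5609 × 0.09747 = 0.01527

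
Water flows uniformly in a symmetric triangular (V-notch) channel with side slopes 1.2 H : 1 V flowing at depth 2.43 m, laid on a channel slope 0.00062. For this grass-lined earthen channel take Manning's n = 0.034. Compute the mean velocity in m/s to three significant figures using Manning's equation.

0.699 m/s

A = z·y² = 1.2×2.43² = 7.086 m²
P = 2y√(1+z²) = 2×2.43×√(1+1.2²) = 7.592 m
R = A/P = 7.086/7.592 = 0.9334 m
Q = (1/n)·A·R^(2/3)·S^(1/2) = (1/0.034) × 7.086 × 0.9334^(2/3) × 0.00062^(1/2) = 4.956 m³/s
V = Q/A = 4.956/7.086 = 0.6995 m/s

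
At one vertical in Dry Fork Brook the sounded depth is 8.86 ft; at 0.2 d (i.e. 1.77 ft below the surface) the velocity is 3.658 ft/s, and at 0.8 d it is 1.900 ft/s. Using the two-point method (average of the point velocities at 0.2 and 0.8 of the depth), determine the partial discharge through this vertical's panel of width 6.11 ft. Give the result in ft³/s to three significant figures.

v̄ = (3.658 + 1.900) / 2 = 2.779 ft/s
q = v̄ × d × w = 2.779 × 8.86 × 6.11 = 150.4 ft³/s

150 ft³/s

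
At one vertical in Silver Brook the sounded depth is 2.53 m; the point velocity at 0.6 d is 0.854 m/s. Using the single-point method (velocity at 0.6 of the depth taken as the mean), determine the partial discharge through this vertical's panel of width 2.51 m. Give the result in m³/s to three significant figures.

5.42 m³/s

v̄ = v₀.₆ = 0.854 m/s
q = v̄ × d × w = 0.8540 × 2.53 × 2.51 = 5.423 m³/s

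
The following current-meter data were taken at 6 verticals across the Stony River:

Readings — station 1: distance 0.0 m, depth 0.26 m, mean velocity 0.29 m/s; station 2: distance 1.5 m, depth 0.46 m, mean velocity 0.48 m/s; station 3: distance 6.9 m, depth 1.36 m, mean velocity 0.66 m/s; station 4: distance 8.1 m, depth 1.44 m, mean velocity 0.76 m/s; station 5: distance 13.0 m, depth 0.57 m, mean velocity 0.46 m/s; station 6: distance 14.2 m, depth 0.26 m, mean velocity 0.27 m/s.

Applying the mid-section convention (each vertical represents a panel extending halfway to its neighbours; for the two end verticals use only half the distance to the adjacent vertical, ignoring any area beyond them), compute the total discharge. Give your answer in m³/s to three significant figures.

w_1 = (1.5 − 0.0)/2 = 0.75 m; q_1 = 0.29 × 0.26 × 0.75 = 0.05655 m³/s
w_2 = (6.9 − 0.0)/2 = 3.45 m; q_2 = 0.48 × 0.46 × 3.45 = 0.7618 m³/s
w_3 = (8.1 − 1.5)/2 = 3.3 m; q_3 = 0.66 × 1.36 × 3.3 = 2.962 m³/s
w_4 = (13.0 − 6.9)/2 = 3.05 m; q_4 = 0.76 × 1.44 × 3.05 = 3.338 m³/s
w_5 = (14.2 − 8.1)/2 = 3.05 m; q_5 = 0.46 × 0.57 × 3.05 = 0.7997 m³/s
w_6 = (14.2 − 13.0)/2 = 0.6 m; q_6 = 0.27 × 0.26 × 0.6 = 0.04212 m³/s
Q = Σ qᵢ = 7.960 m³/s

7.96 m³/s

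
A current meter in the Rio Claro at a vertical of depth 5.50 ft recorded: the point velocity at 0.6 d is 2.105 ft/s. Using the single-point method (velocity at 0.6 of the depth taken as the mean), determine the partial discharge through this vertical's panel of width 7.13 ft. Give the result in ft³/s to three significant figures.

v̄ = v₀.₆ = 2.105 ft/s
q = v̄ × d × w = 2.105 × 5.50 × 7.13 = 82.55 ft³/s

82.5 ft³/s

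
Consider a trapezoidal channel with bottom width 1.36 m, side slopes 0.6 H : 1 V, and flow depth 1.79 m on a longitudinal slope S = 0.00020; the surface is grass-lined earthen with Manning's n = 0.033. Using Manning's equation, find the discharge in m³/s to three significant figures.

1.59 m³/s

A = (b + z·y)·y = (1.36 + 0.6×1.79)×1.79 = 4.357 m²
P = b + 2y√(1+z²) = 1.36 + 2×1.79×√(1+0.6²) = 5.535 m
R = A/P = 4.357/5.535 = 0.7872 m
Q = (1/n)·A·R^(2/3)·S^(1/2) = (1/0.033) × 4.357 × 0.7872^(2/3) × 0.00020^(1/2) = 1.592 m³/s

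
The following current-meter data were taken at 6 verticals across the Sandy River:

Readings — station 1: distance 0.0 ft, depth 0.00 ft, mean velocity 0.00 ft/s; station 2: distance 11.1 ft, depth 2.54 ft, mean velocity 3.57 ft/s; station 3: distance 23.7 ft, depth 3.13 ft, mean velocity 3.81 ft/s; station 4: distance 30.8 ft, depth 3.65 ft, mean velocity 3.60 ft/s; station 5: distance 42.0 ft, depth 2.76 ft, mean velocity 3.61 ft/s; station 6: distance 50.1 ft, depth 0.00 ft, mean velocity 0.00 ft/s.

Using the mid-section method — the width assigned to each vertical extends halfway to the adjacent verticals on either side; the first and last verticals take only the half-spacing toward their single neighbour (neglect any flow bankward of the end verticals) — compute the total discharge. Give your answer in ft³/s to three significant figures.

w_2 = (23.7 − 0.0)/2 = 11.85 ft; q_2 = 3.57 × 2.54 × 11.85 = 107.5 ft³/s
w_3 = (30.8 − 11.1)/2 = 9.85 ft; q_3 = 3.81 × 3.13 × 9.85 = 117.5 ft³/s
w_4 = (42.0 − 23.7)/2 = 9.15 ft; q_4 = 3.60 × 3.65 × 9.15 = 120.2 ft³/s
w_5 = (50.1 − 30.8)/2 = 9.65 ft; q_5 = 3.61 × 2.76 × 9.65 = 96.15 ft³/s
Stations 1, 6 contribute zero (depth or velocity is 0).
Q = Σ qᵢ = 441.3 ft³/s

441 ft³/s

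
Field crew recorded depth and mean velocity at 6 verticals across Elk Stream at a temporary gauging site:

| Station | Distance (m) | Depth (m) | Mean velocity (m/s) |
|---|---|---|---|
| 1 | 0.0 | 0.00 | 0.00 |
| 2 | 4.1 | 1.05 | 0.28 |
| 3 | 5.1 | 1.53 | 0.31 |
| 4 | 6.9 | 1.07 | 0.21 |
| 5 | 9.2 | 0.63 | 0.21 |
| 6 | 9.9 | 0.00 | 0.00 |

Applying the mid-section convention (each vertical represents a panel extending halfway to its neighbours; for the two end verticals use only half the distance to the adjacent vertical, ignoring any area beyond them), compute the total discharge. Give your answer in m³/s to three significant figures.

w_2 = (5.1 − 0.0)/2 = 2.55 m; q_2 = 0.28 × 1.05 × 2.55 = 0.7497 m³/s
w_3 = (6.9 − 4.1)/2 = 1.4 m; q_3 = 0.31 × 1.53 × 1.4 = 0.6640 m³/s
w_4 = (9.2 − 5.1)/2 = 2.05 m; q_4 = 0.21 × 1.07 × 2.05 = 0.4606 m³/s
w_5 = (9.9 − 6.9)/2 = 1.5 m; q_5 = 0.21 × 0.63 × 1.5 = 0.1985 m³/s
Stations 1, 6 contribute zero (depth or velocity is 0).
Q = Σ qᵢ = 2.073 m³/s

2.07 m³/s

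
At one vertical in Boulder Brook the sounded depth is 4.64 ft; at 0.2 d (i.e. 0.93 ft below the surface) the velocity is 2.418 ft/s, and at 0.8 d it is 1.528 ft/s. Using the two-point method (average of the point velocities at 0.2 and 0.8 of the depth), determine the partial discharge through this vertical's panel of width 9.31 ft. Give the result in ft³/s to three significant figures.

85.2 ft³/s

v̄ = (2.418 + 1.528) / 2 = 1.973 ft/s
q = v̄ × d × w = 1.973 × 4.64 × 9.31 = 85.23 ft³/s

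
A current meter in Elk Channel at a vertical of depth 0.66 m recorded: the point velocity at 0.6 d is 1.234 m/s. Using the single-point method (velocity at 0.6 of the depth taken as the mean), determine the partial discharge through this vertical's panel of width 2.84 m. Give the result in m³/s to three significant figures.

v̄ = v₀.₆ = 1.234 m/s
q = v̄ × d × w = 1.234 × 0.66 × 2.84 = 2.313 m³/s

2.31 m³/s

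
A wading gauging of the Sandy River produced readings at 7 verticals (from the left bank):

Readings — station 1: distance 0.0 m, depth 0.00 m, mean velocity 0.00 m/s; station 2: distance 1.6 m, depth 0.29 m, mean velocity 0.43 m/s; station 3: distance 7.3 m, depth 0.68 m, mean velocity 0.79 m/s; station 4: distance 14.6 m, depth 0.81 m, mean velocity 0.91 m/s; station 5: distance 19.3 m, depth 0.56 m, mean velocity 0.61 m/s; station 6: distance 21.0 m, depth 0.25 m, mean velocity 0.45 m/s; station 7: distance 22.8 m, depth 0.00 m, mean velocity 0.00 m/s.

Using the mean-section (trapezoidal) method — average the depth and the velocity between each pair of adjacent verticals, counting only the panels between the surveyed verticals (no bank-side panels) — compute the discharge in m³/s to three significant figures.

Panel 1-2: Δb = 1.6 m, d̄ = (0.00+0.29)/2 = 0.145, v̄ = (0.00+0.43)/2 = 0.215 → q = 1.6×0.145×0.215 = 0.04988 m³/s
Panel 2-3: Δb = 5.7 m, d̄ = (0.29+0.68)/2 = 0.485, v̄ = (0.43+0.79)/2 = 0.61 → q = 5.7×0.485×0.61 = 1.686 m³/s
Panel 3-4: Δb = 7.3 m, d̄ = (0.68+0.81)/2 = 0.745, v̄ = (0.79+0.91)/2 = 0.85 → q = 7.3×0.745×0.85 = 4.623 m³/s
Panel 4-5: Δb = 4.7 m, d̄ = (0.81+0.56)/2 = 0.685, v̄ = (0.91+0.61)/2 = 0.76 → q = 4.7×0.685×0.76 = 2.447 m³/s
Panel 5-6: Δb = 1.7 m, d̄ = (0.56+0.25)/2 = 0.405, v̄ = (0.61+0.45)/2 = 0.53 → q = 1.7×0.405×0.53 = 0.3649 m³/s
Panel 6-7: Δb = 1.8 m, d̄ = (0.25+0.00)/2 = 0.125, v̄ = (0.45+0.00)/2 = 0.225 → q = 1.8×0.125×0.225 = 0.05063 m³/s
Q = Σ q = 9.221 m³/s

9.22 m³/s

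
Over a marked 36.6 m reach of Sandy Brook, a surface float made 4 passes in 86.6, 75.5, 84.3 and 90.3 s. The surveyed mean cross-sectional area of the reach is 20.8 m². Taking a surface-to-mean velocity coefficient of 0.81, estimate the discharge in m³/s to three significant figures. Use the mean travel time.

7.33 m³/s

t̄ = (86.6 + 75.5 + 84.3 + 90.3) / 4 = 84.175 s
v_surface = L / t̄ = 36.6 / 84.175 = 0.4348 m/s
v_mean = 0.81 × 0.4348 = 0.3522 m/s
Q = A × v_mean = 20.8 × 0.3522 = 7.326 m³/s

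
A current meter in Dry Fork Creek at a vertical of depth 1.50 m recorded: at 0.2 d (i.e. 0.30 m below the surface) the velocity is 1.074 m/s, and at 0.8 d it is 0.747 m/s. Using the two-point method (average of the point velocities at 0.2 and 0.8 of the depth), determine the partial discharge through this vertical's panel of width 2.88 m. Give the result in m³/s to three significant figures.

3.93 m³/s

v̄ = (1.074 + 0.747) / 2 = 0.9105 m/s
q = v̄ × d × w = 0.9105 × 1.50 × 2.88 = 3.933 m³/s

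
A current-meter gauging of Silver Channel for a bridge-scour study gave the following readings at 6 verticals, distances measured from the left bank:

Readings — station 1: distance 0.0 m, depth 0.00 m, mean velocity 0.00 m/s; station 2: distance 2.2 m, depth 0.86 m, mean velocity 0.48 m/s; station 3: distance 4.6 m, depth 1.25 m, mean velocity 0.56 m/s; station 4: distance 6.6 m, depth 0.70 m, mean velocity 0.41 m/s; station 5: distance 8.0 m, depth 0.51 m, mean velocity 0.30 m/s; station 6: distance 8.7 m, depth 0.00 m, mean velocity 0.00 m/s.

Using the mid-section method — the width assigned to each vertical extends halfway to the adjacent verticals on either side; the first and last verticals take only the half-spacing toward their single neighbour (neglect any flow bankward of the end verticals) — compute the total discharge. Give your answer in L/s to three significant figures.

w_2 = (4.6 − 0.0)/2 = 2.3 m; q_2 = 0.48 × 0.86 × 2.3 = 0.9494 m³/s
w_3 = (6.6 − 2.2)/2 = 2.2 m; q_3 = 0.56 × 1.25 × 2.2 = 1.540 m³/s
w_4 = (8.0 − 4.6)/2 = 1.7 m; q_4 = 0.41 × 0.70 × 1.7 = 0.4879 m³/s
w_5 = (8.7 − 6.6)/2 = 1.05 m; q_5 = 0.30 × 0.51 × 1.05 = 0.1607 m³/s
Stations 1, 6 contribute zero (depth or velocity is 0).
Q = Σ qᵢ = 3.138 m³/s
= 3.138 × 1000 = 3138 L/s

3140 L/s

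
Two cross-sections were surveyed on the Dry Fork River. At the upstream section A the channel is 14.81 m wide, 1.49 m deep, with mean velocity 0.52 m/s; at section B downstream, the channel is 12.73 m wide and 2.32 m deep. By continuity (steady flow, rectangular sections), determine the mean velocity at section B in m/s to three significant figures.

Q = A₁V₁ = (14.81×1.49) × 0.52 = 11.47 m³/s
A₂ = 12.73 × 2.32 = 29.53 m²
V₂ = Q/A₂ = 11.47/29.53 = 0.3885 m/s

0.389 m/s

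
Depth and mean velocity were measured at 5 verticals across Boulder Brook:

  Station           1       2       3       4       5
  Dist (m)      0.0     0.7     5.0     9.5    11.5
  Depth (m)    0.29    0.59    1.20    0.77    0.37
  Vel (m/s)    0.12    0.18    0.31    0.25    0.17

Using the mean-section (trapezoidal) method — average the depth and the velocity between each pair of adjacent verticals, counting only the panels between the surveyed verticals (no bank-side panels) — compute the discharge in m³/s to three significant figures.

Panel 1-2: Δb = 0.7 m, d̄ = (0.29+0.59)/2 = 0.44, v̄ = (0.12+0.18)/2 = 0.15 → q = 0.7×0.44×0.15 = 0.04620 m³/s
Panel 2-3: Δb = 4.3 m, d̄ = (0.59+1.20)/2 = 0.895, v̄ = (0.18+0.31)/2 = 0.245 → q = 4.3×0.895×0.245 = 0.9429 m³/s
Panel 3-4: Δb = 4.5 m, d̄ = (1.20+0.77)/2 = 0.985, v̄ = (0.31+0.25)/2 = 0.28 → q = 4.5×0.985×0.28 = 1.241 m³/s
Panel 4-5: Δb = 2 m, d̄ = (0.77+0.37)/2 = 0.57, v̄ = (0.25+0.17)/2 = 0.21 → q = 2×0.57×0.21 = 0.2394 m³/s
Q = Σ q = 2.470 m³/s

2.47 m³/s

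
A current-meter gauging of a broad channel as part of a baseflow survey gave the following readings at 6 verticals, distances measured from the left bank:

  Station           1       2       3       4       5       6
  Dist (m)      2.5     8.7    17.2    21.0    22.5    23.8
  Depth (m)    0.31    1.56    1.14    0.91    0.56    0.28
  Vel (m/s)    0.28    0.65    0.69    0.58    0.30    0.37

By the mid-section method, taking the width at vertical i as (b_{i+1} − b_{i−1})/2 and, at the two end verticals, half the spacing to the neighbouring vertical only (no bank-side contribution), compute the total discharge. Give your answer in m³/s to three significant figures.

w_1 = (8.7 − 2.5)/2 = 3.1 m; q_1 = 0.28 × 0.31 × 3.1 = 0.2691 m³/s
w_2 = (17.2 − 2.5)/2 = 7.35 m; q_2 = 0.65 × 1.56 × 7.35 = 7.453 m³/s
w_3 = (21.0 − 8.7)/2 = 6.15 m; q_3 = 0.69 × 1.14 × 6.15 = 4.838 m³/s
w_4 = (22.5 − 17.2)/2 = 2.65 m; q_4 = 0.58 × 0.91 × 2.65 = 1.399 m³/s
w_5 = (23.8 − 21.0)/2 = 1.4 m; q_5 = 0.30 × 0.56 × 1.4 = 0.2352 m³/s
w_6 = (23.8 − 22.5)/2 = 0.65 m; q_6 = 0.37 × 0.28 × 0.65 = 0.06734 m³/s
Q = Σ qᵢ = 14.26 m³/s

14.3 m³/s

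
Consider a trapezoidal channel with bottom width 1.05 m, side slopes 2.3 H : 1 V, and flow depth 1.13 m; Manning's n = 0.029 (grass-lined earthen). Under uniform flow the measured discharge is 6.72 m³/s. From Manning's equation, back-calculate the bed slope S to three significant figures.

A = (b + z·y)·y = (1.05 + 2.3×1.13)×1.13 = 4.123 m²
P = b + 2y√(1+z²) = 1.05 + 2×1.13×√(1+2.3²) = 6.718 m
R = A/P = 4.123/6.718 = 0.6138 m
S = (Q·n / (1·A·R^(2/3)))² = (6.72×0.029 / (1×4.123×0.7222))² = 0.004282

0.00428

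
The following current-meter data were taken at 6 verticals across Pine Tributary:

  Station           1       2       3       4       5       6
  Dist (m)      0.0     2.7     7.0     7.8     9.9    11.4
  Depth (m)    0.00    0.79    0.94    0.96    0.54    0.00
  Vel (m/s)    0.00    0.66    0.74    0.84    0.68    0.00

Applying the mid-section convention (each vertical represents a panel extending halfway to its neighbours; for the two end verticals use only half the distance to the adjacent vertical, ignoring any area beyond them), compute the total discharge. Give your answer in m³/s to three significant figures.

w_2 = (7.0 − 0.0)/2 = 3.5 m; q_2 = 0.66 × 0.79 × 3.5 = 1.825 m³/s
w_3 = (7.8 − 2.7)/2 = 2.55 m; q_3 = 0.74 × 0.94 × 2.55 = 1.774 m³/s
w_4 = (9.9 − 7.0)/2 = 1.45 m; q_4 = 0.84 × 0.96 × 1.45 = 1.169 m³/s
w_5 = (11.4 − 7.8)/2 = 1.8 m; q_5 = 0.68 × 0.54 × 1.8 = 0.6610 m³/s
Stations 1, 6 contribute zero (depth or velocity is 0).
Q = Σ qᵢ = 5.429 m³/s

5.43 m³/s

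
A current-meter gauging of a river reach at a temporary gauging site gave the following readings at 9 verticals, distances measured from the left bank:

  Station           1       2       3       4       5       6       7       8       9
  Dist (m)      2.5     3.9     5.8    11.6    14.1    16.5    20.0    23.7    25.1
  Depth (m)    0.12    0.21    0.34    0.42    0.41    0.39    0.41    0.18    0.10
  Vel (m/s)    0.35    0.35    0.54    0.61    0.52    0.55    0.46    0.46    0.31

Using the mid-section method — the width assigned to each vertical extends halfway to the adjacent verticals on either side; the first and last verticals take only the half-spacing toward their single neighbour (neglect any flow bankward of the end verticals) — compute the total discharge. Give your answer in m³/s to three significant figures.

3.99 m³/s

w_1 = (3.9 − 2.5)/2 = 0.7 m; q_1 = 0.35 × 0.12 × 0.7 = 0.02940 m³/s
w_2 = (5.8 − 2.5)/2 = 1.65 m; q_2 = 0.35 × 0.21 × 1.65 = 0.1213 m³/s
w_3 = (11.6 − 3.9)/2 = 3.85 m; q_3 = 0.54 × 0.34 × 3.85 = 0.7069 m³/s
w_4 = (14.1 − 5.8)/2 = 4.15 m; q_4 = 0.61 × 0.42 × 4.15 = 1.063 m³/s
w_5 = (16.5 − 11.6)/2 = 2.45 m; q_5 = 0.52 × 0.41 × 2.45 = 0.5223 m³/s
w_6 = (20.0 − 14.1)/2 = 2.95 m; q_6 = 0.55 × 0.39 × 2.95 = 0.6328 m³/s
w_7 = (23.7 − 16.5)/2 = 3.6 m; q_7 = 0.46 × 0.41 × 3.6 = 0.6790 m³/s
w_8 = (25.1 − 20.0)/2 = 2.55 m; q_8 = 0.46 × 0.18 × 2.55 = 0.2111 m³/s
w_9 = (25.1 − 23.7)/2 = 0.7 m; q_9 = 0.31 × 0.10 × 0.7 = 0.02170 m³/s
Q = Σ qᵢ = 3.988 m³/s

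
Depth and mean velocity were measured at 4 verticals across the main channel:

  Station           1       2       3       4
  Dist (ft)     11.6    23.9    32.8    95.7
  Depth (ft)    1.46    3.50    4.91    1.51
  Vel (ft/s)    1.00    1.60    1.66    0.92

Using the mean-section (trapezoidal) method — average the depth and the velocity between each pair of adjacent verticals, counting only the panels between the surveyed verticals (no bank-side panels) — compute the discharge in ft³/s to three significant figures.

Panel 1-2: Δb = 12.3 ft, d̄ = (1.46+3.50)/2 = 2.48, v̄ = (1.00+1.60)/2 = 1.3 → q = 12.3×2.48×1.3 = 39.66 ft³/s
Panel 2-3: Δb = 8.9 ft, d̄ = (3.50+4.91)/2 = 4.205, v̄ = (1.60+1.66)/2 = 1.63 → q = 8.9×4.205×1.63 = 61.00 ft³/s
Panel 3-4: Δb = 62.9 ft, d̄ = (4.91+1.51)/2 = 3.21, v̄ = (1.66+0.92)/2 = 1.29 → q = 62.9×3.21×1.29 = 260.5 ft³/s
Q = Σ q = 361.1 ft³/s

361 ft³/s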